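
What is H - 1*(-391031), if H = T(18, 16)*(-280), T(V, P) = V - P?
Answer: 390471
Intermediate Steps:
H = -560 (H = (18 - 1*16)*(-280) = (18 - 16)*(-280) = 2*(-280) = -560)
H - 1*(-391031) = -560 - 1*(-391031) = -560 + 391031 = 390471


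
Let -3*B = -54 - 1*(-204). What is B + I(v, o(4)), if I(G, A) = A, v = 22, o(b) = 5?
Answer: -45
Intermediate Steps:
B = -50 (B = -(-54 - 1*(-204))/3 = -(-54 + 204)/3 = -⅓*150 = -50)
B + I(v, o(4)) = -50 + 5 = -45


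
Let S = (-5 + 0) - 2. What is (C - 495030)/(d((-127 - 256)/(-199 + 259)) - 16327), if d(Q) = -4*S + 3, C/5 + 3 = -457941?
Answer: 464125/2716 ≈ 170.89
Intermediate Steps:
S = -7 (S = -5 - 2 = -7)
C = -2289720 (C = -15 + 5*(-457941) = -15 - 2289705 = -2289720)
d(Q) = 31 (d(Q) = -4*(-7) + 3 = 28 + 3 = 31)
(C - 495030)/(d((-127 - 256)/(-199 + 259)) - 16327) = (-2289720 - 495030)/(31 - 16327) = -2784750/(-16296) = -2784750*(-1/16296) = 464125/2716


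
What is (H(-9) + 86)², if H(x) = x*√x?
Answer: 6667 - 4644*I ≈ 6667.0 - 4644.0*I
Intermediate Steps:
H(x) = x^(3/2)
(H(-9) + 86)² = ((-9)^(3/2) + 86)² = (-27*I + 86)² = (86 - 27*I)²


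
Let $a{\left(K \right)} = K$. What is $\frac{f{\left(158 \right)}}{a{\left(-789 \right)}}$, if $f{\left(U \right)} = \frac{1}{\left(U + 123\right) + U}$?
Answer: $- \frac{1}{346371} \approx -2.8871 \cdot 10^{-6}$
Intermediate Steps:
$f{\left(U \right)} = \frac{1}{123 + 2 U}$ ($f{\left(U \right)} = \frac{1}{\left(123 + U\right) + U} = \frac{1}{123 + 2 U}$)
$\frac{f{\left(158 \right)}}{a{\left(-789 \right)}} = \frac{1}{\left(123 + 2 \cdot 158\right) \left(-789\right)} = \frac{1}{123 + 316} \left(- \frac{1}{789}\right) = \frac{1}{439} \left(- \frac{1}{789}\right) = - \frac{1}{346371}$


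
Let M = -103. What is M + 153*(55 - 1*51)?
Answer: 509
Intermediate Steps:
M + 153*(55 - 1*51) = -103 + 153*(55 - 1*51) = -103 + 153*(55 - 51) = -103 + 153*4 = -103 + 612 = 509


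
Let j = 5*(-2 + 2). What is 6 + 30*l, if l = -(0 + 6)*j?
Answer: 6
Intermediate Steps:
j = 0 (j = 5*0 = 0)
l = 0 (l = -(0 + 6)*0 = -6*0 = -1*0 = 0)
6 + 30*l = 6 + 30*0 = 6 + 0 = 6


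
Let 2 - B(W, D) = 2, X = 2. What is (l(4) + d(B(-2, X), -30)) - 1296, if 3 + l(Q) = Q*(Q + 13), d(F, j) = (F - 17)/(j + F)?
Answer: -36913/30 ≈ -1230.4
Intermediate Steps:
B(W, D) = 0 (B(W, D) = 2 - 1*2 = 2 - 2 = 0)
d(F, j) = (-17 + F)/(F + j)
l(Q) = -3 + Q*(13 + Q) (l(Q) = -3 + Q*(Q + 13) = -3 + Q*(13 + Q))
(l(4) + d(B(-2, X), -30)) - 1296 = ((-3 + 4² + 13*4) + (-17 + 0)/(0 - 30)) - 1296 = ((-3 + 16 + 52) - 17/(-30)) - 1296 = (65 - 1/30*(-17)) - 1296 = (65 + 17/30) - 1296 = 1967/30 - 1296 = -36913/30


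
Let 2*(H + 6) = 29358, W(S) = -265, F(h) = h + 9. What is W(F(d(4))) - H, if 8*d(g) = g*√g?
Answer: -14938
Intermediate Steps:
d(g) = g^(3/2)/8 (d(g) = (g*√g)/8 = g^(3/2)/8)
F(h) = 9 + h
H = 14673 (H = -6 + (½)*29358 = -6 + 14679 = 14673)
W(F(d(4))) - H = -265 - 1*14673 = -265 - 14673 = -14938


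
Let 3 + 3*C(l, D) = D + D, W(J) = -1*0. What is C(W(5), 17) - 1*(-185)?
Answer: 586/3 ≈ 195.33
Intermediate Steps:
W(J) = 0
C(l, D) = -1 + 2*D/3 (C(l, D) = -1 + (D + D)/3 = -1 + (2*D)/3 = -1 + 2*D/3)
C(W(5), 17) - 1*(-185) = (-1 + (2/3)*17) - 1*(-185) = (-1 + 34/3) + 185 = 31/3 + 185 = 586/3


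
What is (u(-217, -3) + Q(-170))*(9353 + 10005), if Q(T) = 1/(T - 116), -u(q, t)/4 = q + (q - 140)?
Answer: 6355763745/143 ≈ 4.4446e+7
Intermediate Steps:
u(q, t) = 560 - 8*q (u(q, t) = -4*(q + (q - 140)) = -4*(q + (-140 + q)) = -4*(-140 + 2*q) = 560 - 8*q)
Q(T) = 1/(-116 + T)
(u(-217, -3) + Q(-170))*(9353 + 10005) = ((560 - 8*(-217)) + 1/(-116 - 170))*(9353 + 10005) = ((560 + 1736) + 1/(-286))*19358 = (2296 - 1/286)*19358 = (656655/286)*19358 = 6355763745/143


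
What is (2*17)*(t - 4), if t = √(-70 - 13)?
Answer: -136 + 34*I*√83 ≈ -136.0 + 309.75*I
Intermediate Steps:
t = I*√83 (t = √(-83) = I*√83 ≈ 9.1104*I)
(2*17)*(t - 4) = (2*17)*(I*√83 - 4) = 34*(-4 + I*√83) = -136 + 34*I*√83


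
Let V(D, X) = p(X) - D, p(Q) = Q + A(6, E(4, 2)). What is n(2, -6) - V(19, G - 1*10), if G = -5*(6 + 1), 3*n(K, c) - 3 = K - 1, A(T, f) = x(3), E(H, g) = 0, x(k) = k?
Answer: 187/3 ≈ 62.333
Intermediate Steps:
A(T, f) = 3
p(Q) = 3 + Q (p(Q) = Q + 3 = 3 + Q)
n(K, c) = ⅔ + K/3 (n(K, c) = 1 + (K - 1)/3 = 1 + (-1 + K)/3 = 1 + (-⅓ + K/3) = ⅔ + K/3)
G = -35 (G = -5*7 = -35)
V(D, X) = 3 + X - D (V(D, X) = (3 + X) - D = 3 + X - D)
n(2, -6) - V(19, G - 1*10) = (⅔ + (⅓)*2) - (3 + (-35 - 1*10) - 1*19) = (⅔ + ⅔) - (3 + (-35 - 10) - 19) = 4/3 - (3 - 45 - 19) = 4/3 - 1*(-61) = 4/3 + 61 = 187/3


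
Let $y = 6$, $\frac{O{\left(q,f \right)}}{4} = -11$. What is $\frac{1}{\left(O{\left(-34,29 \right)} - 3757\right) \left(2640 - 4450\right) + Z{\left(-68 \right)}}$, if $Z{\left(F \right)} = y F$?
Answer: $\frac{1}{6879402} \approx 1.4536 \cdot 10^{-7}$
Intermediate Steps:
$O{\left(q,f \right)} = -44$ ($O{\left(q,f \right)} = 4 \left(-11\right) = -44$)
$Z{\left(F \right)} = 6 F$
$\frac{1}{\left(O{\left(-34,29 \right)} - 3757\right) \left(2640 - 4450\right) + Z{\left(-68 \right)}} = \frac{1}{\left(-44 - 3757\right) \left(2640 - 4450\right) + 6 \left(-68\right)} = \frac{1}{- 3801 \left(2640 - 4450\right) - 408} = \frac{1}{\left(-3801\right) \left(-1810\right) - 408} = \frac{1}{6879810 - 408} = \frac{1}{6879402}$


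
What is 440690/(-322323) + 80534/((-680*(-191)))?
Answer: -15639428359/20931655620 ≈ -0.74717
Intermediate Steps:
440690/(-322323) + 80534/((-680*(-191))) = 440690*(-1/322323) + 80534/129880 = -440690/322323 + 80534*(1/129880) = -440690/322323 + 40267/64940 = -15639428359/20931655620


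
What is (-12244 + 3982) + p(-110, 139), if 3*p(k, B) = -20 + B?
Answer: -24667/3 ≈ -8222.3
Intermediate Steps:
p(k, B) = -20/3 + B/3 (p(k, B) = (-20 + B)/3 = -20/3 + B/3)
(-12244 + 3982) + p(-110, 139) = (-12244 + 3982) + (-20/3 + (1/3)*139) = -8262 + (-20/3 + 139/3) = -8262 + 119/3 = -24667/3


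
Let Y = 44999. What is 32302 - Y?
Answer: -12697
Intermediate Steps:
32302 - Y = 32302 - 1*44999 = 32302 - 44999 = -12697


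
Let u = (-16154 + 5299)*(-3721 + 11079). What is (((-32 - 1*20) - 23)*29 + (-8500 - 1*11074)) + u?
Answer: -79892839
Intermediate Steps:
u = -79871090 (u = -10855*7358 = -79871090)
(((-32 - 1*20) - 23)*29 + (-8500 - 1*11074)) + u = (((-32 - 1*20) - 23)*29 + (-8500 - 1*11074)) - 79871090 = (((-32 - 20) - 23)*29 + (-8500 - 11074)) - 79871090 = ((-52 - 23)*29 - 19574) - 79871090 = (-75*29 - 19574) - 79871090 = (-2175 - 19574) - 79871090 = -21749 - 79871090 = -79892839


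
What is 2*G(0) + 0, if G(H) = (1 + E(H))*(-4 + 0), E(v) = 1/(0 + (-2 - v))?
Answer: -4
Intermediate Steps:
E(v) = 1/(-2 - v)
G(H) = -4 + 4/(2 + H) (G(H) = (1 - 1/(2 + H))*(-4 + 0) = (1 - 1/(2 + H))*(-4) = -4 + 4/(2 + H))
2*G(0) + 0 = 2*(4*(-1 - 1*0)/(2 + 0)) + 0 = 2*(4*(-1 + 0)/2) + 0 = 2*(4*(½)*(-1)) + 0 = 2*(-2) + 0 = -4 + 0 = -4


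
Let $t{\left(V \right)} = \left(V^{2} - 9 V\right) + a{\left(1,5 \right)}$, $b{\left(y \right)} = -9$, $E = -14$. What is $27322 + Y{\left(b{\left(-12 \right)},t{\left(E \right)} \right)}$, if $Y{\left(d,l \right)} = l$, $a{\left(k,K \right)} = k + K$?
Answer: $27650$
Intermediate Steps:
$a{\left(k,K \right)} = K + k$
$t{\left(V \right)} = 6 + V^{2} - 9 V$ ($t{\left(V \right)} = \left(V^{2} - 9 V\right) + \left(5 + 1\right) = \left(V^{2} - 9 V\right) + 6 = 6 + V^{2} - 9 V$)
$27322 + Y{\left(b{\left(-12 \right)},t{\left(E \right)} \right)} = 27322 + \left(6 + \left(-14\right)^{2} - -126\right) = 27322 + \left(6 + 196 + 126\right) = 27322 + 328 = 27650$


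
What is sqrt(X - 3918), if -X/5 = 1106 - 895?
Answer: I*sqrt(4973) ≈ 70.52*I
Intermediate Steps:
X = -1055 (X = -5*(1106 - 895) = -5*211 = -1055)
sqrt(X - 3918) = sqrt(-1055 - 3918) = sqrt(-4973) = I*sqrt(4973)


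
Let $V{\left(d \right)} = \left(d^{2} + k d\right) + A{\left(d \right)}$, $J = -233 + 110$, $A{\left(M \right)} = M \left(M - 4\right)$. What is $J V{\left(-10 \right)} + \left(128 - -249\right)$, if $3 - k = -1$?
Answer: $-24223$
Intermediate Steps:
$A{\left(M \right)} = M \left(-4 + M\right)$
$k = 4$ ($k = 3 - -1 = 3 + 1 = 4$)
$J = -123$
$V{\left(d \right)} = d^{2} + 4 d + d \left(-4 + d\right)$ ($V{\left(d \right)} = \left(d^{2} + 4 d\right) + d \left(-4 + d\right) = d^{2} + 4 d + d \left(-4 + d\right)$)
$J V{\left(-10 \right)} + \left(128 - -249\right) = - 123 \cdot 2 \left(-10\right)^{2} + \left(128 - -249\right) = - 123 \cdot 2 \cdot 100 + \left(128 + 249\right) = \left(-123\right) 200 + 377 = -24600 + 377 = -24223$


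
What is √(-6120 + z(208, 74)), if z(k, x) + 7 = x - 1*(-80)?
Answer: I*√5973 ≈ 77.285*I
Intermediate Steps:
z(k, x) = 73 + x (z(k, x) = -7 + (x - 1*(-80)) = -7 + (x + 80) = -7 + (80 + x) = 73 + x)
√(-6120 + z(208, 74)) = √(-6120 + (73 + 74)) = √(-6120 + 147) = √(-5973) = I*√5973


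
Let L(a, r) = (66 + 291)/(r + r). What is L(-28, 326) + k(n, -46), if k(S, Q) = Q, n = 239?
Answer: -29635/652 ≈ -45.452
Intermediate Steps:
L(a, r) = 357/(2*r) (L(a, r) = 357/((2*r)) = 357*(1/(2*r)) = 357/(2*r))
L(-28, 326) + k(n, -46) = (357/2)/326 - 46 = (357/2)*(1/326) - 46 = 357/652 - 46 = -29635/652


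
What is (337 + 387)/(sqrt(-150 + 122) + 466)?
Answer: 42173/27148 - 181*I*sqrt(7)/27148 ≈ 1.5534 - 0.01764*I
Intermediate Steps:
(337 + 387)/(sqrt(-150 + 122) + 466) = 724/(sqrt(-28) + 466) = 724/(2*I*sqrt(7) + 466) = 724/(466 + 2*I*sqrt(7))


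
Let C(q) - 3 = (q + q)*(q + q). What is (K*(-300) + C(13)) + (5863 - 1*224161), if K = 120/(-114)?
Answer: -4128761/19 ≈ -2.1730e+5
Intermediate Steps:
C(q) = 3 + 4*q² (C(q) = 3 + (q + q)*(q + q) = 3 + (2*q)*(2*q) = 3 + 4*q²)
K = -20/19 (K = 120*(-1/114) = -20/19 ≈ -1.0526)
(K*(-300) + C(13)) + (5863 - 1*224161) = (-20/19*(-300) + (3 + 4*13²)) + (5863 - 1*224161) = (6000/19 + (3 + 4*169)) + (5863 - 224161) = (6000/19 + (3 + 676)) - 218298 = (6000/19 + 679) - 218298 = 18901/19 - 218298 = -4128761/19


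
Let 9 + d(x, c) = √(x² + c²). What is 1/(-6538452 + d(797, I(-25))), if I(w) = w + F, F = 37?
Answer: -6538461/42751471613168 - √635353/42751471613168 ≈ -1.5296e-7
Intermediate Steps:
I(w) = 37 + w (I(w) = w + 37 = 37 + w)
d(x, c) = -9 + √(c² + x²) (d(x, c) = -9 + √(x² + c²) = -9 + √(c² + x²))
1/(-6538452 + d(797, I(-25))) = 1/(-6538452 + (-9 + √((37 - 25)² + 797²))) = 1/(-6538452 + (-9 + √(12² + 635209))) = 1/(-6538452 + (-9 + √(144 + 635209))) = 1/(-6538452 + (-9 + √635353)) = 1/(-6538461 + √635353)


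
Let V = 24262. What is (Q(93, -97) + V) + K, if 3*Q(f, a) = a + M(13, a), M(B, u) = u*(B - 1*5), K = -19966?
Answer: 4005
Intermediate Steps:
M(B, u) = u*(-5 + B) (M(B, u) = u*(B - 5) = u*(-5 + B))
Q(f, a) = 3*a (Q(f, a) = (a + a*(-5 + 13))/3 = (a + a*8)/3 = (a + 8*a)/3 = (9*a)/3 = 3*a)
(Q(93, -97) + V) + K = (3*(-97) + 24262) - 19966 = (-291 + 24262) - 19966 = 23971 - 19966 = 4005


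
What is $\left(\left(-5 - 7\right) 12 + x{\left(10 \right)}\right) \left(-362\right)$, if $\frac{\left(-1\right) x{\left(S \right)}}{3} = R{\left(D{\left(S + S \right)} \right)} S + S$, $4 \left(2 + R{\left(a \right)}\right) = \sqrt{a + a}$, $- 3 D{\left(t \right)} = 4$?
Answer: $41268 + 1810 i \sqrt{6} \approx 41268.0 + 4433.6 i$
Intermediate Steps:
$D{\left(t \right)} = - \frac{4}{3}$ ($D{\left(t \right)} = \left(- \frac{1}{3}\right) 4 = - \frac{4}{3}$)
$R{\left(a \right)} = -2 + \frac{\sqrt{2} \sqrt{a}}{4}$ ($R{\left(a \right)} = -2 + \frac{\sqrt{a + a}}{4} = -2 + \frac{\sqrt{2 a}}{4} = -2 + \frac{\sqrt{2} \sqrt{a}}{4}$)
$x{\left(S \right)} = - 3 S - 3 S \left(-2 + \frac{i \sqrt{6}}{6}\right)$ ($x{\left(S \right)} = - 3 \left(\left(-2 + \frac{\sqrt{2} \sqrt{- \frac{4}{3}}}{4}\right) S + S\right) = - 3 \left(\left(-2 + \frac{\sqrt{2} \frac{2 i \sqrt{3}}{3}}{4}\right) S + S\right) = - 3 \left(\left(-2 + \frac{i \sqrt{6}}{6}\right) S + S\right) = - 3 \left(S \left(-2 + \frac{i \sqrt{6}}{6}\right) + S\right) = - 3 \left(S + S \left(-2 + \frac{i \sqrt{6}}{6}\right)\right) = - 3 S - 3 S \left(-2 + \frac{i \sqrt{6}}{6}\right)$)
$\left(\left(-5 - 7\right) 12 + x{\left(10 \right)}\right) \left(-362\right) = \left(\left(-5 - 7\right) 12 + \frac{1}{2} \cdot 10 \left(6 - i \sqrt{6}\right)\right) \left(-362\right) = \left(\left(-12\right) 12 + \left(30 - 5 i \sqrt{6}\right)\right) \left(-362\right) = \left(-144 + \left(30 - 5 i \sqrt{6}\right)\right) \left(-362\right) = \left(-114 - 5 i \sqrt{6}\right) \left(-362\right) = 41268 + 1810 i \sqrt{6}$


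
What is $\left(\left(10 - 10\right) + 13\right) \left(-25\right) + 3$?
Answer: $-322$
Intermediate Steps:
$\left(\left(10 - 10\right) + 13\right) \left(-25\right) + 3 = \left(0 + 13\right) \left(-25\right) + 3 = 13 \left(-25\right) + 3 = -325 + 3 = -322$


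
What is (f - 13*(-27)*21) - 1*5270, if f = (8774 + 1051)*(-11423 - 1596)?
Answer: -127909574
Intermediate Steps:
f = -127911675 (f = 9825*(-13019) = -127911675)
(f - 13*(-27)*21) - 1*5270 = (-127911675 - 13*(-27)*21) - 1*5270 = (-127911675 - (-351)*21) - 5270 = (-127911675 - 1*(-7371)) - 5270 = (-127911675 + 7371) - 5270 = -127904304 - 5270 = -127909574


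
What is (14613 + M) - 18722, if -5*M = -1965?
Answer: -3716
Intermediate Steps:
M = 393 (M = -⅕*(-1965) = 393)
(14613 + M) - 18722 = (14613 + 393) - 18722 = 15006 - 18722 = -3716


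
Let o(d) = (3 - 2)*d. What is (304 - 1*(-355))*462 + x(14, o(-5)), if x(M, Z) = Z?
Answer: 304453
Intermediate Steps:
o(d) = d (o(d) = 1*d = d)
(304 - 1*(-355))*462 + x(14, o(-5)) = (304 - 1*(-355))*462 - 5 = (304 + 355)*462 - 5 = 659*462 - 5 = 304458 - 5 = 304453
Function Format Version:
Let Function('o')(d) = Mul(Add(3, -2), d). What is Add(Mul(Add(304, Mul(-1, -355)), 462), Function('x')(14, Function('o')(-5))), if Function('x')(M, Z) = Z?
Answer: 304453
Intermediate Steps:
Function('o')(d) = d (Function('o')(d) = Mul(1, d) = d)
Add(Mul(Add(304, Mul(-1, -355)), 462), Function('x')(14, Function('o')(-5))) = Add(Mul(Add(304, Mul(-1, -355)), 462), -5) = Add(Mul(Add(304, 355), 462), -5) = Add(Mul(659, 462), -5) = Add(304458, -5) = 304453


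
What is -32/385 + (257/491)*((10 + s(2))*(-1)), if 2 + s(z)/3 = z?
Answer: -1005162/189035 ≈ -5.3173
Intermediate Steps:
s(z) = -6 + 3*z
-32/385 + (257/491)*((10 + s(2))*(-1)) = -32/385 + (257/491)*((10 + (-6 + 3*2))*(-1)) = -32*1/385 + (257*(1/491))*((10 + (-6 + 6))*(-1)) = -32/385 + 257*((10 + 0)*(-1))/491 = -32/385 + 257*(10*(-1))/491 = -32/385 + (257/491)*(-10) = -32/385 - 2570/491 = -1005162/189035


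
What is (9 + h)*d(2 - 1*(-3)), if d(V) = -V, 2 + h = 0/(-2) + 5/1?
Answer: -60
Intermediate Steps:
h = 3 (h = -2 + (0/(-2) + 5/1) = -2 + (0*(-1/2) + 5*1) = -2 + (0 + 5) = -2 + 5 = 3)
(9 + h)*d(2 - 1*(-3)) = (9 + 3)*(-(2 - 1*(-3))) = 12*(-(2 + 3)) = 12*(-1*5) = 12*(-5) = -60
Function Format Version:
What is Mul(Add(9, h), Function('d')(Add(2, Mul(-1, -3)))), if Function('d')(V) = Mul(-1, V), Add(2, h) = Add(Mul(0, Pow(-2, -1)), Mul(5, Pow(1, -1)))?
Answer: -60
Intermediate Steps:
h = 3 (h = Add(-2, Add(Mul(0, Pow(-2, -1)), Mul(5, Pow(1, -1)))) = Add(-2, Add(Mul(0, Rational(-1, 2)), Mul(5, 1))) = Add(-2, Add(0, 5)) = Add(-2, 5) = 3)
Mul(Add(9, h), Function('d')(Add(2, Mul(-1, -3)))) = Mul(Add(9, 3), Mul(-1, Add(2, Mul(-1, -3)))) = Mul(12, Mul(-1, Add(2, 3))) = Mul(12, Mul(-1, 5)) = Mul(12, -5) = -60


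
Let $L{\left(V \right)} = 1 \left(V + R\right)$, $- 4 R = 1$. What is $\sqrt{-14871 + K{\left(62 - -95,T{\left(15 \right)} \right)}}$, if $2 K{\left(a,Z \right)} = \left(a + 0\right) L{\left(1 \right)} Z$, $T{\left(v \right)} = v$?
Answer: $\frac{i \sqrt{223806}}{4} \approx 118.27 i$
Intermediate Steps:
$R = - \frac{1}{4}$ ($R = \left(- \frac{1}{4}\right) 1 = - \frac{1}{4} \approx -0.25$)
$L{\left(V \right)} = - \frac{1}{4} + V$ ($L{\left(V \right)} = 1 \left(V - \frac{1}{4}\right) = 1 \left(- \frac{1}{4} + V\right) = - \frac{1}{4} + V$)
$K{\left(a,Z \right)} = \frac{3 Z a}{8}$ ($K{\left(a,Z \right)} = \frac{\left(a + 0\right) \left(- \frac{1}{4} + 1\right) Z}{2} = \frac{a \frac{3 Z}{4}}{2} = \frac{\frac{3}{4} Z a}{2} = \frac{3 Z a}{8}$)
$\sqrt{-14871 + K{\left(62 - -95,T{\left(15 \right)} \right)}} = \sqrt{-14871 + \frac{3}{8} \cdot 15 \left(62 - -95\right)} = \sqrt{-14871 + \frac{3}{8} \cdot 15 \left(62 + 95\right)} = \sqrt{-14871 + \frac{3}{8} \cdot 15 \cdot 157} = \sqrt{-14871 + \frac{7065}{8}} = \sqrt{- \frac{111903}{8}} = \frac{i \sqrt{223806}}{4}$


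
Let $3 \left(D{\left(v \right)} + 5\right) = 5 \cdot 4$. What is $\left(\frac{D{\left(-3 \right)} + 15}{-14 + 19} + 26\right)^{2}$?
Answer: $\frac{7744}{9} \approx 860.44$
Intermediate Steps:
$D{\left(v \right)} = \frac{5}{3}$ ($D{\left(v \right)} = -5 + \frac{5 \cdot 4}{3} = -5 + \frac{1}{3} \cdot 20 = -5 + \frac{20}{3} = \frac{5}{3}$)
$\left(\frac{D{\left(-3 \right)} + 15}{-14 + 19} + 26\right)^{2} = \left(\frac{\frac{5}{3} + 15}{-14 + 19} + 26\right)^{2} = \left(\frac{50}{3 \cdot 5} + 26\right)^{2} = \left(\frac{50}{3} \cdot \frac{1}{5} + 26\right)^{2} = \left(\frac{10}{3} + 26\right)^{2} = \left(\frac{88}{3}\right)^{2} = \frac{7744}{9}$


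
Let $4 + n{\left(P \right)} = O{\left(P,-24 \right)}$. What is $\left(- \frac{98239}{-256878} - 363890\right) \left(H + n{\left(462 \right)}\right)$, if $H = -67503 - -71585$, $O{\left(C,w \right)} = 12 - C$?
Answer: $- \frac{169564080246334}{128439} \approx -1.3202 \cdot 10^{9}$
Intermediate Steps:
$n{\left(P \right)} = 8 - P$ ($n{\left(P \right)} = -4 - \left(-12 + P\right) = 8 - P$)
$H = 4082$ ($H = -67503 + 71585 = 4082$)
$\left(- \frac{98239}{-256878} - 363890\right) \left(H + n{\left(462 \right)}\right) = \left(- \frac{98239}{-256878} - 363890\right) \left(4082 + \left(8 - 462\right)\right) = \left(\left(-98239\right) \left(- \frac{1}{256878}\right) - 363890\right) \left(4082 + \left(8 - 462\right)\right) = \left(\frac{98239}{256878} - 363890\right) \left(4082 - 454\right) = \left(- \frac{93475237181}{256878}\right) 3628 = - \frac{169564080246334}{128439}$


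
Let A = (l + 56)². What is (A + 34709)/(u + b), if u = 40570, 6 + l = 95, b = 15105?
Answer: 55734/55675 ≈ 1.0011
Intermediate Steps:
l = 89 (l = -6 + 95 = 89)
A = 21025 (A = (89 + 56)² = 145² = 21025)
(A + 34709)/(u + b) = (21025 + 34709)/(40570 + 15105) = 55734/55675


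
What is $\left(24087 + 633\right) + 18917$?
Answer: $43637$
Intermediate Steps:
$\left(24087 + 633\right) + 18917 = 24720 + 18917 = 43637$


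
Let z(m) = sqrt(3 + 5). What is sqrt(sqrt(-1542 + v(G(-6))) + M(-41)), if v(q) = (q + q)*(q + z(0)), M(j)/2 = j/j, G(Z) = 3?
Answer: sqrt(2 + 2*I*sqrt(3)*sqrt(127 - sqrt(2))) ≈ 4.5206 + 4.2937*I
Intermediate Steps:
M(j) = 2 (M(j) = 2*(j/j) = 2*1 = 2)
z(m) = 2*sqrt(2) (z(m) = sqrt(8) = 2*sqrt(2))
v(q) = 2*q*(q + 2*sqrt(2)) (v(q) = (q + q)*(q + 2*sqrt(2)) = (2*q)*(q + 2*sqrt(2)) = 2*q*(q + 2*sqrt(2)))
sqrt(sqrt(-1542 + v(G(-6))) + M(-41)) = sqrt(sqrt(-1542 + 2*3*(3 + 2*sqrt(2))) + 2) = sqrt(sqrt(-1542 + (18 + 12*sqrt(2))) + 2) = sqrt(sqrt(-1524 + 12*sqrt(2)) + 2) = sqrt(2 + sqrt(-1524 + 12*sqrt(2)))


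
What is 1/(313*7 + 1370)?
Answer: 1/3561 ≈ 0.00028082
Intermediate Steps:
1/(313*7 + 1370) = 1/(2191 + 1370) = 1/3561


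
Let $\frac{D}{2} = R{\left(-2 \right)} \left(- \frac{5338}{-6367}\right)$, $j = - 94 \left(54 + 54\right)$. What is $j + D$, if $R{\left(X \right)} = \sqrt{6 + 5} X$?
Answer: $-10152 - \frac{21352 \sqrt{11}}{6367} \approx -10163.0$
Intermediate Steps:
$R{\left(X \right)} = X \sqrt{11}$ ($R{\left(X \right)} = \sqrt{11} X = X \sqrt{11}$)
$j = -10152$ ($j = \left(-94\right) 108 = -10152$)
$D = - \frac{21352 \sqrt{11}}{6367}$ ($D = 2 - 2 \sqrt{11} \left(- \frac{5338}{-6367}\right) = 2 - 2 \sqrt{11} \left(\left(-5338\right) \left(- \frac{1}{6367}\right)\right) = 2 - 2 \sqrt{11} \cdot \frac{5338}{6367} = 2 \left(- \frac{10676 \sqrt{11}}{6367}\right) = - \frac{21352 \sqrt{11}}{6367} \approx -11.122$)
$j + D = -10152 - \frac{21352 \sqrt{11}}{6367}$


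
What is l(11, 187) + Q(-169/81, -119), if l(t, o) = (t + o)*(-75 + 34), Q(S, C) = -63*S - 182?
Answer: -73517/9 ≈ -8168.6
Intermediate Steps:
Q(S, C) = -182 - 63*S
l(t, o) = -41*o - 41*t (l(t, o) = (o + t)*(-41) = -41*o - 41*t)
l(11, 187) + Q(-169/81, -119) = (-41*187 - 41*11) + (-182 - (-10647)/81) = (-7667 - 451) + (-182 - (-10647)/81) = -8118 + (-182 - 63*(-169/81)) = -8118 + (-182 + 1183/9) = -8118 - 455/9 = -73517/9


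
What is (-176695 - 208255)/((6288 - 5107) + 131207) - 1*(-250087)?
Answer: 16554066403/66194 ≈ 2.5008e+5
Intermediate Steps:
(-176695 - 208255)/((6288 - 5107) + 131207) - 1*(-250087) = -384950/(1181 + 131207) + 250087 = -384950/132388 + 250087 = -384950*1/132388 + 250087 = -192475/66194 + 250087 = 16554066403/66194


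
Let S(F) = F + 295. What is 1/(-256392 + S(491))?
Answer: -1/255606 ≈ -3.9123e-6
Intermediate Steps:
S(F) = 295 + F
1/(-256392 + S(491)) = 1/(-256392 + (295 + 491)) = 1/(-256392 + 786) = 1/(-255606) = -1/255606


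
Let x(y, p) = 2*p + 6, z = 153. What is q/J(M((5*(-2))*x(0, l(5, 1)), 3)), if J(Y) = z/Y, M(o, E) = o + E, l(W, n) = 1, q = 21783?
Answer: -559097/51 ≈ -10963.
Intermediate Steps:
x(y, p) = 6 + 2*p
M(o, E) = E + o
J(Y) = 153/Y
q/J(M((5*(-2))*x(0, l(5, 1)), 3)) = 21783/((153/(3 + (5*(-2))*(6 + 2*1)))) = 21783/((153/(3 - 10*(6 + 2)))) = 21783/((153/(3 - 10*8))) = 21783/((153/(3 - 80))) = 21783/((153/(-77))) = 21783/((153*(-1/77))) = 21783/(-153/77) = 21783*(-77/153) = -559097/51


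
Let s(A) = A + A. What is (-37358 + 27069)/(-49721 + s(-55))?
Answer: 10289/49831 ≈ 0.20648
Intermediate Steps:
s(A) = 2*A
(-37358 + 27069)/(-49721 + s(-55)) = (-37358 + 27069)/(-49721 + 2*(-55)) = -10289/(-49721 - 110) = -10289/(-49831) = -10289*(-1/49831) = 10289/49831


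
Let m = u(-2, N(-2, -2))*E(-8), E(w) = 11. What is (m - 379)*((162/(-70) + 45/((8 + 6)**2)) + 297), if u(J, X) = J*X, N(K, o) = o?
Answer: -19364139/196 ≈ -98797.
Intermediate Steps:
m = 44 (m = -2*(-2)*11 = 4*11 = 44)
(m - 379)*((162/(-70) + 45/((8 + 6)**2)) + 297) = (44 - 379)*((162/(-70) + 45/((8 + 6)**2)) + 297) = -335*((162*(-1/70) + 45/(14**2)) + 297) = -335*((-81/35 + 45/196) + 297) = -335*(-2043/980 + 297) = -335*289017/980 = -19364139/196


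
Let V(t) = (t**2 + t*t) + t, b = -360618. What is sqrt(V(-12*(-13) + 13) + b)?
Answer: 3*I*sqrt(33703) ≈ 550.75*I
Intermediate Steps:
V(t) = t + 2*t**2 (V(t) = (t**2 + t**2) + t = 2*t**2 + t = t + 2*t**2)
sqrt(V(-12*(-13) + 13) + b) = sqrt((-12*(-13) + 13)*(1 + 2*(-12*(-13) + 13)) - 360618) = sqrt((156 + 13)*(1 + 2*(156 + 13)) - 360618) = sqrt(169*(1 + 2*169) - 360618) = sqrt(169*(1 + 338) - 360618) = sqrt(169*339 - 360618) = sqrt(57291 - 360618) = sqrt(-303327) = 3*I*sqrt(33703)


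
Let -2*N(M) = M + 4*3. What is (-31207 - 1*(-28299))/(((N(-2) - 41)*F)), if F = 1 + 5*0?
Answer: 1454/23 ≈ 63.217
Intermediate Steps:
F = 1 (F = 1 + 0 = 1)
N(M) = -6 - M/2 (N(M) = -(M + 4*3)/2 = -(M + 12)/2 = -(12 + M)/2 = -6 - M/2)
(-31207 - 1*(-28299))/(((N(-2) - 41)*F)) = (-31207 - 1*(-28299))/((((-6 - ½*(-2)) - 41)*1)) = (-31207 + 28299)/((((-6 + 1) - 41)*1)) = -2908/(-5 - 41) = -2908/((-46*1)) = -2908/(-46) = -2908*(-1/46) = 1454/23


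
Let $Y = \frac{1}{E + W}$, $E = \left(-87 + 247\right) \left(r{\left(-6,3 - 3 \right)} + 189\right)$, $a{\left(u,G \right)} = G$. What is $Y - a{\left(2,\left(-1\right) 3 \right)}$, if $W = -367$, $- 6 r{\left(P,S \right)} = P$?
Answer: $\frac{90100}{30033} \approx 3.0$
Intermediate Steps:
$r{\left(P,S \right)} = - \frac{P}{6}$
$E = 30400$ ($E = \left(-87 + 247\right) \left(\left(- \frac{1}{6}\right) \left(-6\right) + 189\right) = 160 \left(1 + 189\right) = 160 \cdot 190 = 30400$)
$Y = \frac{1}{30033}$ ($Y = \frac{1}{30400 - 367} = \frac{1}{30033} \approx 3.3297 \cdot 10^{-5}$)
$Y - a{\left(2,\left(-1\right) 3 \right)} = \frac{1}{30033} - \left(-1\right) 3 = \frac{1}{30033} - -3 = \frac{1}{30033} + 3 = \frac{90100}{30033}$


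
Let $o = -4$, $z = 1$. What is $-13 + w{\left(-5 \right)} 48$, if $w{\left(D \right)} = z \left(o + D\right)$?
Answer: $-445$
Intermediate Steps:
$w{\left(D \right)} = -4 + D$ ($w{\left(D \right)} = 1 \left(-4 + D\right) = -4 + D$)
$-13 + w{\left(-5 \right)} 48 = -13 + \left(-4 - 5\right) 48 = -13 - 432 = -445$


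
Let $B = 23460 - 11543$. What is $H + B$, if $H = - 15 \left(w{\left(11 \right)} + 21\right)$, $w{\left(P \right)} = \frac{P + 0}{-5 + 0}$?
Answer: $11635$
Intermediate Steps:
$w{\left(P \right)} = - \frac{P}{5}$ ($w{\left(P \right)} = \frac{P}{-5} = P \left(- \frac{1}{5}\right) = - \frac{P}{5}$)
$B = 11917$
$H = -282$ ($H = - 15 \left(\left(- \frac{1}{5}\right) 11 + 21\right) = - 15 \left(- \frac{11}{5} + 21\right) = \left(-15\right) \frac{94}{5} = -282$)
$H + B = -282 + 11917 = 11635$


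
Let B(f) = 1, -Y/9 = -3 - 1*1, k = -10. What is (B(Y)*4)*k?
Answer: -40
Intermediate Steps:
Y = 36 (Y = -9*(-3 - 1*1) = -9*(-3 - 1) = -9*(-4) = 36)
(B(Y)*4)*k = (1*4)*(-10) = 4*(-10) = -40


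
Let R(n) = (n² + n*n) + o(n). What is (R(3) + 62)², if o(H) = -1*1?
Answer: 6241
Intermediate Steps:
o(H) = -1
R(n) = -1 + 2*n² (R(n) = (n² + n*n) - 1 = (n² + n²) - 1 = 2*n² - 1 = -1 + 2*n²)
(R(3) + 62)² = ((-1 + 2*3²) + 62)² = ((-1 + 2*9) + 62)² = ((-1 + 18) + 62)² = (17 + 62)² = 79² = 6241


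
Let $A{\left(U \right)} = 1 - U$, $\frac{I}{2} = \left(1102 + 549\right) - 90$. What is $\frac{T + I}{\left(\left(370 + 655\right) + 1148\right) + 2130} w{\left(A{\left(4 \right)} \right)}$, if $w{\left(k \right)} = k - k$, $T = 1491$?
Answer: $0$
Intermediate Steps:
$I = 3122$ ($I = 2 \left(\left(1102 + 549\right) - 90\right) = 2 \left(1651 - 90\right) = 2 \cdot 1561 = 3122$)
$w{\left(k \right)} = 0$
$\frac{T + I}{\left(\left(370 + 655\right) + 1148\right) + 2130} w{\left(A{\left(4 \right)} \right)} = \frac{1491 + 3122}{\left(\left(370 + 655\right) + 1148\right) + 2130} \cdot 0 = \frac{4613}{\left(1025 + 1148\right) + 2130} \cdot 0 = \frac{4613}{2173 + 2130} \cdot 0 = \frac{4613}{4303} \cdot 0 = 0$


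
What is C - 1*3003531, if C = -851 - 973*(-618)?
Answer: -2403068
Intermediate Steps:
C = 600463 (C = -851 + 601314 = 600463)
C - 1*3003531 = 600463 - 1*3003531 = 600463 - 3003531 = -2403068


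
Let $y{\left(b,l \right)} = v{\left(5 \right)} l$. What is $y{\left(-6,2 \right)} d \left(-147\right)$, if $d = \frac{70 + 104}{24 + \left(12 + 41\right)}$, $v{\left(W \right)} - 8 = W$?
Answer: $- \frac{95004}{11} \approx -8636.7$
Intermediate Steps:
$v{\left(W \right)} = 8 + W$
$d = \frac{174}{77}$ ($d = \frac{174}{24 + 53} = \frac{174}{77} \approx 2.2597$)
$y{\left(b,l \right)} = 13 l$ ($y{\left(b,l \right)} = \left(8 + 5\right) l = 13 l$)
$y{\left(-6,2 \right)} d \left(-147\right) = 13 \cdot 2 \cdot \frac{174}{77} \left(-147\right) = 26 \cdot \frac{174}{77} \left(-147\right) = \frac{4524}{77} \left(-147\right) = - \frac{95004}{11}$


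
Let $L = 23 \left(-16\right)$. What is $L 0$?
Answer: $0$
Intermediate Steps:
$L = -368$
$L 0 = \left(-368\right) 0 = 0$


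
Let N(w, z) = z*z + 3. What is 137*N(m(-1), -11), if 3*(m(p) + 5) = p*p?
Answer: 16988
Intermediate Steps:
m(p) = -5 + p**2/3 (m(p) = -5 + (p*p)/3 = -5 + p**2/3)
N(w, z) = 3 + z**2 (N(w, z) = z**2 + 3 = 3 + z**2)
137*N(m(-1), -11) = 137*(3 + (-11)**2) = 137*(3 + 121) = 137*124 = 16988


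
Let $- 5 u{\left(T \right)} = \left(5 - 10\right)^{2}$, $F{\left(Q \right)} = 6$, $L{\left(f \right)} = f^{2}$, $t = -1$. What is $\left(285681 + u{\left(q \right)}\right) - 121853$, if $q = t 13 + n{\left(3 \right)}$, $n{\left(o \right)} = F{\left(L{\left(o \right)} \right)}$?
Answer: $163823$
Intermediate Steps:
$n{\left(o \right)} = 6$
$q = -7$ ($q = \left(-1\right) 13 + 6 = -13 + 6 = -7$)
$u{\left(T \right)} = -5$ ($u{\left(T \right)} = - \frac{\left(5 - 10\right)^{2}}{5} = - \frac{\left(-5\right)^{2}}{5} = \left(- \frac{1}{5}\right) 25 = -5$)
$\left(285681 + u{\left(q \right)}\right) - 121853 = \left(285681 - 5\right) - 121853 = 285676 - 121853 = 163823$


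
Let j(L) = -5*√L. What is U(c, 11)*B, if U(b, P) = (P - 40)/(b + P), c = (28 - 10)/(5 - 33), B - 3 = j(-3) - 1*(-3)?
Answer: -84/5 + 14*I*√3 ≈ -16.8 + 24.249*I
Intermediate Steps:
B = 6 - 5*I*√3 (B = 3 + (-5*I*√3 - 1*(-3)) = 3 + (-5*I*√3 + 3) = 3 + (3 - 5*I*√3) = 6 - 5*I*√3 ≈ 6.0 - 8.6602*I)
c = -9/14 (c = 18/(-28) = 18*(-1/28) = -9/14 ≈ -0.64286)
U(b, P) = (-40 + P)/(P + b)
U(c, 11)*B = ((-40 + 11)/(11 - 9/14))*(6 - 5*I*√3) = (-29/(145/14))*(6 - 5*I*√3) = ((14/145)*(-29))*(6 - 5*I*√3) = -14*(6 - 5*I*√3)/5 = -84/5 + 14*I*√3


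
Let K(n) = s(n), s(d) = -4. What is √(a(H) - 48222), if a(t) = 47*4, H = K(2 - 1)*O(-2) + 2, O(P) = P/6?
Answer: I*√48034 ≈ 219.17*I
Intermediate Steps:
O(P) = P/6 (O(P) = P*(⅙) = P/6)
K(n) = -4
H = 10/3 (H = -2*(-2)/3 + 2 = -4*(-⅓) + 2 = 4/3 + 2 = 10/3 ≈ 3.3333)
a(t) = 188
√(a(H) - 48222) = √(188 - 48222) = √(-48034) = I*√48034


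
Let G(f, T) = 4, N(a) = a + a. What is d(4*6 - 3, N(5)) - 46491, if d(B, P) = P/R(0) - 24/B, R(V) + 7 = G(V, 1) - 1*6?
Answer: -2929075/63 ≈ -46493.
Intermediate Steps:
N(a) = 2*a
R(V) = -9 (R(V) = -7 + (4 - 1*6) = -7 + (4 - 6) = -7 - 2 = -9)
d(B, P) = -24/B - P/9 (d(B, P) = P/(-9) - 24/B = P*(-⅑) - 24/B = -P/9 - 24/B = -24/B - P/9)
d(4*6 - 3, N(5)) - 46491 = (-24/(4*6 - 3) - 2*5/9) - 46491 = (-24/(24 - 3) - ⅑*10) - 46491 = (-24/21 - 10/9) - 46491 = (-24*1/21 - 10/9) - 46491 = (-8/7 - 10/9) - 46491 = -142/63 - 46491 = -2929075/63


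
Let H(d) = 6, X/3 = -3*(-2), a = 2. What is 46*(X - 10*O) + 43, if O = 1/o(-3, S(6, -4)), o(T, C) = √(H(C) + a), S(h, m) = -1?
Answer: 871 - 115*√2 ≈ 708.37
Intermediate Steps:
X = 18 (X = 3*(-3*(-2)) = 3*6 = 18)
o(T, C) = 2*√2 (o(T, C) = √(6 + 2) = √8 = 2*√2)
O = √2/4 (O = 1/(2*√2) = √2/4 ≈ 0.35355)
46*(X - 10*O) + 43 = 46*(18 - 5*√2/2) + 43 = (828 - 115*√2) + 43 = 871 - 115*√2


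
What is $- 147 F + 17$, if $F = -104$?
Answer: $15305$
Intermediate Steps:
$- 147 F + 17 = \left(-147\right) \left(-104\right) + 17 = 15288 + 17 = 15305$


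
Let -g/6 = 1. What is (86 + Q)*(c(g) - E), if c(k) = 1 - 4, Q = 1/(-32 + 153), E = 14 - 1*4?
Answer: -135291/121 ≈ -1118.1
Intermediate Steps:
g = -6 (g = -6*1 = -6)
E = 10 (E = 14 - 4 = 10)
Q = 1/121 ≈ 0.0082645
c(k) = -3
(86 + Q)*(c(g) - E) = (86 + 1/121)*(-3 - 1*10) = 10407*(-3 - 10)/121 = (10407/121)*(-13) = -135291/121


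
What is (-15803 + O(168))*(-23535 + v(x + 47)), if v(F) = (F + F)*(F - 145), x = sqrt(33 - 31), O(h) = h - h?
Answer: 517437629 + 1611906*sqrt(2) ≈ 5.1972e+8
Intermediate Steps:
O(h) = 0
x = sqrt(2) ≈ 1.4142
v(F) = 2*F*(-145 + F) (v(F) = (2*F)*(-145 + F) = 2*F*(-145 + F))
(-15803 + O(168))*(-23535 + v(x + 47)) = (-15803 + 0)*(-23535 + 2*(sqrt(2) + 47)*(-145 + (sqrt(2) + 47))) = -15803*(-23535 + 2*(47 + sqrt(2))*(-145 + (47 + sqrt(2)))) = -15803*(-23535 + 2*(47 + sqrt(2))*(-98 + sqrt(2))) = -15803*(-23535 + 2*(-98 + sqrt(2))*(47 + sqrt(2))) = 371923605 - 31606*(-98 + sqrt(2))*(47 + sqrt(2))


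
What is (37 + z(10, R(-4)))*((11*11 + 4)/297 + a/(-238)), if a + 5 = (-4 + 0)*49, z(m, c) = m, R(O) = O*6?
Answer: 4204009/70686 ≈ 59.474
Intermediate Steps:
R(O) = 6*O
a = -201 (a = -5 + (-4 + 0)*49 = -5 - 4*49 = -5 - 196 = -201)
(37 + z(10, R(-4)))*((11*11 + 4)/297 + a/(-238)) = (37 + 10)*((11*11 + 4)/297 - 201/(-238)) = 47*((121 + 4)*(1/297) - 201*(-1/238)) = 47*(125*(1/297) + 201/238) = 47*(125/297 + 201/238) = 47*(89447/70686) = 4204009/70686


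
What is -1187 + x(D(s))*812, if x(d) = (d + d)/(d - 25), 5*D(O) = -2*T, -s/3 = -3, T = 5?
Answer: -28801/27 ≈ -1066.7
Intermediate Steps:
s = 9 (s = -3*(-3) = 9)
D(O) = -2 (D(O) = (-2*5)/5 = (⅕)*(-10) = -2)
x(d) = 2*d/(-25 + d) (x(d) = (2*d)/(-25 + d) = 2*d/(-25 + d))
-1187 + x(D(s))*812 = -1187 + (2*(-2)/(-25 - 2))*812 = -1187 + (2*(-2)/(-27))*812 = -1187 + (2*(-2)*(-1/27))*812 = -1187 + (4/27)*812 = -1187 + 3248/27 = -28801/27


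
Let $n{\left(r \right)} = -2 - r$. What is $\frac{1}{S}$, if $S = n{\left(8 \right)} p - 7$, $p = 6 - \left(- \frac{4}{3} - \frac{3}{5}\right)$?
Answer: $- \frac{3}{259} \approx -0.011583$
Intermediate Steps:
$p = \frac{119}{15}$ ($p = 6 - - \frac{29}{15} = 6 + \left(\frac{3}{5} + \frac{4}{3}\right) = 6 + \frac{29}{15} = \frac{119}{15} \approx 7.9333$)
$S = - \frac{259}{3}$ ($S = \left(-2 - 8\right) \frac{119}{15} - 7 = \left(-10\right) \frac{119}{15} - 7 = - \frac{238}{3} - 7 = - \frac{259}{3} \approx -86.333$)
$\frac{1}{S} = \frac{1}{- \frac{259}{3}} = - \frac{3}{259}$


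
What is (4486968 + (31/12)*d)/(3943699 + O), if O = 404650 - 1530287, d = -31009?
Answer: 52882337/33816744 ≈ 1.5638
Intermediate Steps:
O = -1125637
(4486968 + (31/12)*d)/(3943699 + O) = (4486968 + (31/12)*(-31009))/(3943699 - 1125637) = (4486968 + (31*(1/12))*(-31009))/2818062 = (4486968 + (31/12)*(-31009))*(1/2818062) = (4486968 - 961279/12)*(1/2818062) = (52882337/12)*(1/2818062) = 52882337/33816744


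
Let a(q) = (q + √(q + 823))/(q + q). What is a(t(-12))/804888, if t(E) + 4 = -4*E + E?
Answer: 1/1609776 + √95/17170944 ≈ 1.1888e-6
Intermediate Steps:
t(E) = -4 - 3*E (t(E) = -4 + (-4*E + E) = -4 - 3*E)
a(q) = (q + √(823 + q))/(2*q) (a(q) = (q + √(823 + q))/((2*q)) = (q + √(823 + q))*(1/(2*q)) = (q + √(823 + q))/(2*q))
a(t(-12))/804888 = (((-4 - 3*(-12)) + √(823 + (-4 - 3*(-12))))/(2*(-4 - 3*(-12))))/804888 = (((-4 + 36) + √(823 + (-4 + 36)))/(2*(-4 + 36)))*(1/804888) = ((½)*(32 + √(823 + 32))/32)*(1/804888) = ((½)*(1/32)*(32 + √855))*(1/804888) = ((½)*(1/32)*(32 + 3*√95))*(1/804888) = (½ + 3*√95/64)*(1/804888) = 1/1609776 + √95/17170944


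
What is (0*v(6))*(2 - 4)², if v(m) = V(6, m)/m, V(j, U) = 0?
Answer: 0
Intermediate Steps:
v(m) = 0 (v(m) = 0/m = 0)
(0*v(6))*(2 - 4)² = (0*0)*(2 - 4)² = 0*(-2)² = 0*4 = 0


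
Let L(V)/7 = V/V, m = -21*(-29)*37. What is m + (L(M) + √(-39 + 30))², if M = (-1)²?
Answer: 22573 + 42*I ≈ 22573.0 + 42.0*I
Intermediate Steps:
m = 22533 (m = 609*37 = 22533)
M = 1
L(V) = 7 (L(V) = 7*(V/V) = 7*1 = 7)
m + (L(M) + √(-39 + 30))² = 22533 + (7 + √(-39 + 30))² = 22533 + (7 + √(-9))² = 22533 + (7 + 3*I)²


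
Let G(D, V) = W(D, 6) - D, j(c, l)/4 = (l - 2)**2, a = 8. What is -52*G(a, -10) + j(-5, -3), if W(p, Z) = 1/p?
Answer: 1019/2 ≈ 509.50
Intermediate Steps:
j(c, l) = 4*(-2 + l)**2 (j(c, l) = 4*(l - 2)**2 = 4*(-2 + l)**2)
G(D, V) = 1/D - D
-52*G(a, -10) + j(-5, -3) = -52*(1/8 - 1*8) + 4*(-2 - 3)**2 = -52*(1/8 - 8) + 4*(-5)**2 = -52*(-63/8) + 4*25 = 819/2 + 100 = 1019/2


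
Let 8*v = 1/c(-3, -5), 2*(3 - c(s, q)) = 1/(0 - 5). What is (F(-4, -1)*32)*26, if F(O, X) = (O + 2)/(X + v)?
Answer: 206336/119 ≈ 1733.9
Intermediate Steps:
c(s, q) = 31/10 (c(s, q) = 3 - 1/(2*(0 - 5)) = 3 - 1/2/(-5) = 3 - 1/2*(-1/5) = 3 + 1/10 = 31/10)
v = 5/124 (v = 1/(8*(31/10)) = (1/8)*(10/31) = 5/124 ≈ 0.040323)
F(O, X) = (2 + O)/(5/124 + X) (F(O, X) = (O + 2)/(X + 5/124) = (2 + O)/(5/124 + X))
(F(-4, -1)*32)*26 = ((124*(2 - 4)/(5 + 124*(-1)))*32)*26 = ((124*(-2)/(5 - 124))*32)*26 = ((124*(-2)/(-119))*32)*26 = ((124*(-1/119)*(-2))*32)*26 = ((248/119)*32)*26 = (7936/119)*26 = 206336/119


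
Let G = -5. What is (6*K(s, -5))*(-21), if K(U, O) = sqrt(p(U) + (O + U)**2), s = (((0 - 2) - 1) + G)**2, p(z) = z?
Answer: -126*sqrt(3545) ≈ -7502.0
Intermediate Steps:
s = 64 (s = (((0 - 2) - 1) - 5)**2 = ((-2 - 1) - 5)**2 = (-3 - 5)**2 = (-8)**2 = 64)
K(U, O) = sqrt(U + (O + U)**2)
(6*K(s, -5))*(-21) = (6*sqrt(64 + (-5 + 64)**2))*(-21) = (6*sqrt(64 + 59**2))*(-21) = (6*sqrt(64 + 3481))*(-21) = (6*sqrt(3545))*(-21) = -126*sqrt(3545)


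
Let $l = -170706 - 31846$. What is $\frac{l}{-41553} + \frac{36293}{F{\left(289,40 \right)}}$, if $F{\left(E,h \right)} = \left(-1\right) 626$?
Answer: $- \frac{1381285477}{26012178} \approx -53.102$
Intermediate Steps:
$F{\left(E,h \right)} = -626$
$l = -202552$ ($l = -170706 - 31846 = -202552$)
$\frac{l}{-41553} + \frac{36293}{F{\left(289,40 \right)}} = - \frac{202552}{-41553} + \frac{36293}{-626} = \left(-202552\right) \left(- \frac{1}{41553}\right) + 36293 \left(- \frac{1}{626}\right) = \frac{202552}{41553} - \frac{36293}{626} = - \frac{1381285477}{26012178}$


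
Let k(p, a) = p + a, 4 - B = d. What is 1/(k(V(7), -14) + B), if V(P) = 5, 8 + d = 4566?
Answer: -1/4563 ≈ -0.00021915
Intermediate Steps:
d = 4558 (d = -8 + 4566 = 4558)
B = -4554 (B = 4 - 1*4558 = 4 - 4558 = -4554)
k(p, a) = a + p
1/(k(V(7), -14) + B) = 1/((-14 + 5) - 4554) = 1/(-9 - 4554) = 1/(-4563) = -1/4563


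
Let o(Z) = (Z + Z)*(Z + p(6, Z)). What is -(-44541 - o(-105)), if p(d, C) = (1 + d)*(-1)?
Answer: 68061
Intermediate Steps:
p(d, C) = -1 - d
o(Z) = 2*Z*(-7 + Z) (o(Z) = (Z + Z)*(Z + (-1 - 1*6)) = (2*Z)*(Z + (-1 - 6)) = (2*Z)*(Z - 7) = (2*Z)*(-7 + Z) = 2*Z*(-7 + Z))
-(-44541 - o(-105)) = -(-44541 - 2*(-105)*(-7 - 105)) = -(-44541 - 2*(-105)*(-112)) = -(-44541 - 1*23520) = -(-44541 - 23520) = -1*(-68061) = 68061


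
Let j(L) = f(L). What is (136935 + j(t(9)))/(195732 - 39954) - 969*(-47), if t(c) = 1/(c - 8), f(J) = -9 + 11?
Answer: 7094734391/155778 ≈ 45544.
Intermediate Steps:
f(J) = 2
t(c) = 1/(-8 + c)
j(L) = 2
(136935 + j(t(9)))/(195732 - 39954) - 969*(-47) = (136935 + 2)/(195732 - 39954) - 969*(-47) = 136937/155778 - 1*(-45543) = 136937*(1/155778) + 45543 = 136937/155778 + 45543 = 7094734391/155778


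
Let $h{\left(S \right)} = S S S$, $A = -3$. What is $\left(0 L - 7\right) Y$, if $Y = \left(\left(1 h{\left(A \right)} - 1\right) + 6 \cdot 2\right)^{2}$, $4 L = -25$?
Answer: $-1792$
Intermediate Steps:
$L = - \frac{25}{4}$ ($L = \frac{1}{4} \left(-25\right) = - \frac{25}{4} \approx -6.25$)
$h{\left(S \right)} = S^{3}$ ($h{\left(S \right)} = S^{2} S = S^{3}$)
$Y = 256$ ($Y = \left(\left(1 \left(-3\right)^{3} - 1\right) + 6 \cdot 2\right)^{2} = \left(\left(1 \left(-27\right) - 1\right) + 12\right)^{2} = \left(\left(-27 - 1\right) + 12\right)^{2} = \left(-28 + 12\right)^{2} = \left(-16\right)^{2} = 256$)
$\left(0 L - 7\right) Y = \left(0 \left(- \frac{25}{4}\right) - 7\right) 256 = \left(0 - 7\right) 256 = \left(-7\right) 256 = -1792$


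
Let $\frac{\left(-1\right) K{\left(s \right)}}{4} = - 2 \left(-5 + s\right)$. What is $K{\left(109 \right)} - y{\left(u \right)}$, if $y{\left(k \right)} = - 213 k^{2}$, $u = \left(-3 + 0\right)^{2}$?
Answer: $18085$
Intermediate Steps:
$K{\left(s \right)} = -40 + 8 s$ ($K{\left(s \right)} = - 4 \left(- 2 \left(-5 + s\right)\right) = - 4 \left(10 - 2 s\right) = -40 + 8 s$)
$u = 9$ ($u = \left(-3\right)^{2} = 9$)
$K{\left(109 \right)} - y{\left(u \right)} = \left(-40 + 8 \cdot 109\right) - - 213 \cdot 9^{2} = \left(-40 + 872\right) - \left(-213\right) 81 = 832 - -17253 = 832 + 17253 = 18085$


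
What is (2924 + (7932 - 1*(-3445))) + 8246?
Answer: 22547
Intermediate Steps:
(2924 + (7932 - 1*(-3445))) + 8246 = (2924 + (7932 + 3445)) + 8246 = (2924 + 11377) + 8246 = 14301 + 8246 = 22547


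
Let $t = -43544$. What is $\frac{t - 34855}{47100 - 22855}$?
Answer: $- \frac{78399}{24245} \approx -3.2336$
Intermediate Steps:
$\frac{t - 34855}{47100 - 22855} = \frac{-43544 - 34855}{47100 - 22855} = - \frac{78399}{24245}$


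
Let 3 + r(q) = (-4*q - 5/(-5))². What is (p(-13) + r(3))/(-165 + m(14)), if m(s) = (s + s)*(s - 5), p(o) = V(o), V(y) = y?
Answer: 35/29 ≈ 1.2069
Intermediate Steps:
p(o) = o
m(s) = 2*s*(-5 + s) (m(s) = (2*s)*(-5 + s) = 2*s*(-5 + s))
r(q) = -3 + (1 - 4*q)² (r(q) = -3 + (-4*q - 5/(-5))² = -3 + (-4*q - 5*(-⅕))² = -3 + (-4*q + 1)² = -3 + (1 - 4*q)²)
(p(-13) + r(3))/(-165 + m(14)) = (-13 + (-3 + (-1 + 4*3)²))/(-165 + 2*14*(-5 + 14)) = (-13 + (-3 + (-1 + 12)²))/(-165 + 2*14*9) = (-13 + (-3 + 11²))/(-165 + 252) = (-13 + (-3 + 121))/87 = (-13 + 118)*(1/87) = 105*(1/87) = 35/29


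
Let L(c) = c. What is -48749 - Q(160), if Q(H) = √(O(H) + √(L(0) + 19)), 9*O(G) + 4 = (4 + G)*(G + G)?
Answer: -48749 - √(52476 + 9*√19)/3 ≈ -48825.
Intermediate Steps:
O(G) = -4/9 + 2*G*(4 + G)/9 (O(G) = -4/9 + ((4 + G)*(G + G))/9 = -4/9 + ((4 + G)*(2*G))/9 = -4/9 + (2*G*(4 + G))/9 = -4/9 + 2*G*(4 + G)/9)
Q(H) = √(-4/9 + √19 + 2*H²/9 + 8*H/9) (Q(H) = √((-4/9 + 2*H²/9 + 8*H/9) + √(0 + 19)) = √((-4/9 + 2*H²/9 + 8*H/9) + √19) = √(-4/9 + √19 + 2*H²/9 + 8*H/9))
-48749 - Q(160) = -48749 - √(-4 + 2*160² + 8*160 + 9*√19)/3 = -48749 - √(-4 + 2*25600 + 1280 + 9*√19)/3 = -48749 - √(-4 + 51200 + 1280 + 9*√19)/3 = -48749 - √(52476 + 9*√19)/3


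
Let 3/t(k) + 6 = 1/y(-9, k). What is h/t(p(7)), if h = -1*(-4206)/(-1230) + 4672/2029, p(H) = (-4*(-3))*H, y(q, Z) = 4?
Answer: 10685087/4991340 ≈ 2.1407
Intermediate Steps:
p(H) = 12*H
t(k) = -12/23 (t(k) = 3/(-6 + 1/4) = 3/(-23/4) = 3*(-4/23) = -12/23)
h = -464569/415945 (h = 4206*(-1/1230) + 4672*(1/2029) = -701/205 + 4672/2029 = -464569/415945 ≈ -1.1169)
h/t(p(7)) = -464569/(415945*(-12/23)) = -464569/415945*(-23/12) = 10685087/4991340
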